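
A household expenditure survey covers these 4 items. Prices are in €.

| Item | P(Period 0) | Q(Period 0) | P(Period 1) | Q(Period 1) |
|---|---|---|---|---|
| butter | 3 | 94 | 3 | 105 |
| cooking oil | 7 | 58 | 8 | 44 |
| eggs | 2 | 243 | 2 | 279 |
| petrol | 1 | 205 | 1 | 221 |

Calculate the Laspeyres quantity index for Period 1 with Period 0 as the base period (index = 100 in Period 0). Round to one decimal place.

101.7

Laspeyres quantity index uses base-period prices as weights.
ΣP(Period 0)·Q(Period 1) = 3×105 + 7×44 + 2×279 + 1×221 = 315 + 308 + 558 + 221 = 1402
ΣP(Period 0)·Q(Period 0) = 3×94 + 7×58 + 2×243 + 1×205 = 282 + 406 + 486 + 205 = 1379
Index = 1402 / 1379 × 100 = 101.6679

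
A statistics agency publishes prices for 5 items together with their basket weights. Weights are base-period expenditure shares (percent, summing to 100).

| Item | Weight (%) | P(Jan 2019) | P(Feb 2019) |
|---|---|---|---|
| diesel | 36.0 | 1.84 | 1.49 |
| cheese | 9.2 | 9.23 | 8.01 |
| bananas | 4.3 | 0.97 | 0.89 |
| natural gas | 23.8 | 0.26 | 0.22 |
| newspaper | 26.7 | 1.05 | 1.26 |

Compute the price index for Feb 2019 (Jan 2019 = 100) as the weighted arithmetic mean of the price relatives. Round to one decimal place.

diesel: 36.0 × (1.49/1.84) = 36.0 × 0.809783 = 29.1522
cheese: 9.2 × (8.01/9.23) = 9.2 × 0.867822 = 7.9840
bananas: 4.3 × (0.89/0.97) = 4.3 × 0.917526 = 3.9454
natural gas: 23.8 × (0.22/0.26) = 23.8 × 0.846154 = 20.1385
newspaper: 26.7 × (1.26/1.05) = 26.7 × 1.200000 = 32.0400
Index = Σ wᵢ·(p₁ᵢ/p₀ᵢ) = 29.1522 + 7.9840 + 3.9454 + 20.1385 + 32.0400 = 93.2600

93.3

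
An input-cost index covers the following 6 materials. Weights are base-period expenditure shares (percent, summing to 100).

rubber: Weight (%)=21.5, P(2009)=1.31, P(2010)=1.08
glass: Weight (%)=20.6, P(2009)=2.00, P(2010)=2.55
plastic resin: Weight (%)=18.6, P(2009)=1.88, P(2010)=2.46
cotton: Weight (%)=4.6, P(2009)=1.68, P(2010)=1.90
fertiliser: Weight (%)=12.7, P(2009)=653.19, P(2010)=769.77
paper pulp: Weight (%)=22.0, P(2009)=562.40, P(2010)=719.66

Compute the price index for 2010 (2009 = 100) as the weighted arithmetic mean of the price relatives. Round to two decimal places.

116.65

rubber: 21.5 × (1.08/1.31) = 21.5 × 0.824427 = 17.7252
glass: 20.6 × (2.55/2.00) = 20.6 × 1.275000 = 26.2650
plastic resin: 18.6 × (2.46/1.88) = 18.6 × 1.308511 = 24.3383
cotton: 4.6 × (1.90/1.68) = 4.6 × 1.130952 = 5.2024
fertiliser: 12.7 × (769.77/653.19) = 12.7 × 1.178478 = 14.9667
paper pulp: 22.0 × (719.66/562.40) = 22.0 × 1.279623 = 28.1517
Index = Σ wᵢ·(p₁ᵢ/p₀ᵢ) = 17.7252 + 26.2650 + 24.3383 + 5.2024 + 14.9667 + 28.1517 = 116.6492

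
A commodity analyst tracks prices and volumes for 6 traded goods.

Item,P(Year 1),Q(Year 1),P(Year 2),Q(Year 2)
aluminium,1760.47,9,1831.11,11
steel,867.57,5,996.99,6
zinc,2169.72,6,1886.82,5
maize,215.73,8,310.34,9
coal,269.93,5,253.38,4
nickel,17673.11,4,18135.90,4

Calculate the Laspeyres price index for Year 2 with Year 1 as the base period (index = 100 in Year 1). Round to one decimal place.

Laspeyres price index uses base-period quantities as weights.
ΣP(Year 2)·Q(Year 1) = 1831.11×9 + 996.99×5 + 1886.82×6 + 310.34×8 + 253.38×5 + 18135.90×4 = 16479.99 + 4984.95 + 11320.92 + 2482.72 + 1266.9 + 72543.6 = 109079.08
ΣP(Year 1)·Q(Year 1) = 1760.47×9 + 867.57×5 + 2169.72×6 + 215.73×8 + 269.93×5 + 17673.11×4 = 15844.23 + 4337.85 + 13018.32 + 1725.84 + 1349.65 + 70692.44 = 106968.33
Index = 109079.08 / 106968.33 × 100 = 101.9732

102.0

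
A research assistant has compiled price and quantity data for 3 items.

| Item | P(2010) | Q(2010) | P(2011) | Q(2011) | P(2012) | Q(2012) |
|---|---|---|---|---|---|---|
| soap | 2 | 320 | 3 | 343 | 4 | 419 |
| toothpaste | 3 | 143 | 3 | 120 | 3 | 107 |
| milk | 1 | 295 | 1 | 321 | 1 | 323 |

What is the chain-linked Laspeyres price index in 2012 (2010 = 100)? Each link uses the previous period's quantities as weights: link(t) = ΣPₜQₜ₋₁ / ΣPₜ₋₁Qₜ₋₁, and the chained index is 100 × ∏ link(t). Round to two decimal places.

Link 2010→2011:
ΣP(2011)Q(2010) = 3×320 + 3×143 + 1×295 = 960 + 429 + 295 = 1684
ΣP(2010)Q(2010) = 2×320 + 3×143 + 1×295 = 640 + 429 + 295 = 1364
link = 1684/1364 = 1.234604
Link 2011→2012:
ΣP(2012)Q(2011) = 4×343 + 3×120 + 1×321 = 1372 + 360 + 321 = 2053
ΣP(2011)Q(2011) = 3×343 + 3×120 + 1×321 = 1029 + 360 + 321 = 1710
link = 2053/1710 = 1.200585
Chained index = 100 × 1.234604 × 1.200585 = 148.2247

148.22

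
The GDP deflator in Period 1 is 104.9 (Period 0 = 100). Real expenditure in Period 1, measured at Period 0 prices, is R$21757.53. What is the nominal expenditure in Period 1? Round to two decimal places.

Nominal = Real × (Index/100) = 21757.53 × (104.9/100)
        = 21757.53 × 1.049 = 22823.6490

22823.65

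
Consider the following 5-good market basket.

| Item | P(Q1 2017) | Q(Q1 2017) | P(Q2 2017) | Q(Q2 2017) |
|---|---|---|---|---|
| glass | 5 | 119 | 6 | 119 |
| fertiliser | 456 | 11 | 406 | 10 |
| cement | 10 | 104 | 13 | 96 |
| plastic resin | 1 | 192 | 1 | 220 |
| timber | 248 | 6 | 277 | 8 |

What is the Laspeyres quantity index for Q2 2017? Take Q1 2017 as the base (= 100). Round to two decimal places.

99.86

Laspeyres quantity index uses base-period prices as weights.
ΣP(Q1 2017)·Q(Q2 2017) = 5×119 + 456×10 + 10×96 + 1×220 + 248×8 = 595 + 4560 + 960 + 220 + 1984 = 8319
ΣP(Q1 2017)·Q(Q1 2017) = 5×119 + 456×11 + 10×104 + 1×192 + 248×6 = 595 + 5016 + 1040 + 192 + 1488 = 8331
Index = 8319 / 8331 × 100 = 99.8560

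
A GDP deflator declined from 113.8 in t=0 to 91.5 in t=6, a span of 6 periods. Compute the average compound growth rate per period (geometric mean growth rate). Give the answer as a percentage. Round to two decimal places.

Growth factor = (91.5/113.8)^(1/6) = (0.804042)^(1/6) = 0.964302
Growth rate = 0.964302 − 1 = -0.035698 = -3.5698%

-3.57%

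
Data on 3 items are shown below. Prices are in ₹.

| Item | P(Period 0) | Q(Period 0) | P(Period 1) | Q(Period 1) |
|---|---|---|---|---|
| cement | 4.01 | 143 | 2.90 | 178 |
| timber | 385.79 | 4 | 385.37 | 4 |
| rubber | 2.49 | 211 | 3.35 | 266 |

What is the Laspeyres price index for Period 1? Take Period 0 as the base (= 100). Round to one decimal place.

Laspeyres price index uses base-period quantities as weights.
ΣP(Period 1)·Q(Period 0) = 2.90×143 + 385.37×4 + 3.35×211 = 414.7 + 1541.48 + 706.85 = 2663.03
ΣP(Period 0)·Q(Period 0) = 4.01×143 + 385.79×4 + 2.49×211 = 573.43 + 1543.16 + 525.39 = 2641.98
Index = 2663.03 / 2641.98 × 100 = 100.7968

100.8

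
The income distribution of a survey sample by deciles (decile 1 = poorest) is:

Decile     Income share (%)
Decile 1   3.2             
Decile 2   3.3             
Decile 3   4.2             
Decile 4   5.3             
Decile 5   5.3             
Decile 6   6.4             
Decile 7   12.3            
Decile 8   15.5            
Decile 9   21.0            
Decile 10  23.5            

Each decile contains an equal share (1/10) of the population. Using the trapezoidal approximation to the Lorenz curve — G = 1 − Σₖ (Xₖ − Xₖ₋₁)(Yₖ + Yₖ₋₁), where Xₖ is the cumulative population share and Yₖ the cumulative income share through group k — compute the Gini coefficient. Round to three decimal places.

Cumulative income shares Yₖ: 0.0320, 0.0650, 0.1070, 0.1600, 0.2130, 0.2770, 0.4000, 0.5550, 0.7650, 1.0000
Σ (Xₖ−Xₖ₋₁)(Yₖ+Yₖ₋₁) = (1/10)(0.0320+0.0000) + (1/10)(0.0650+0.0320) + (1/10)(0.1070+0.0650) + (1/10)(0.1600+0.1070) + (1/10)(0.2130+0.1600) + (1/10)(0.2770+0.2130) + (1/10)(0.4000+0.2770) + (1/10)(0.5550+0.4000) + (1/10)(0.7650+0.5550) + (1/10)(1.0000+0.7650)
  = 0.0032 + 0.0097 + 0.0172 + 0.0267 + 0.0373 + 0.0490 + 0.0677 + 0.0955 + 0.1320 + 0.1765 = 0.6148
G = 1 − 0.6148 = 0.3852

0.385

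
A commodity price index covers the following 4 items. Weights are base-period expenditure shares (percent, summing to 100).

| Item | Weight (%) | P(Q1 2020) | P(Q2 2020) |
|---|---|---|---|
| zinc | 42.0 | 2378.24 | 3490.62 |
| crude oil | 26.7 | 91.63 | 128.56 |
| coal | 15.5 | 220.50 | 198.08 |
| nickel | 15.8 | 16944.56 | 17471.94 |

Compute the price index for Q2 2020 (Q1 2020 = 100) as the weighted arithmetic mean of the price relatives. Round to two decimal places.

129.32

zinc: 42.0 × (3490.62/2378.24) = 42.0 × 1.467732 = 61.6448
crude oil: 26.7 × (128.56/91.63) = 26.7 × 1.403034 = 37.4610
coal: 15.5 × (198.08/220.50) = 15.5 × 0.898322 = 13.9240
nickel: 15.8 × (17471.94/16944.56) = 15.8 × 1.031124 = 16.2918
Index = Σ wᵢ·(p₁ᵢ/p₀ᵢ) = 61.6448 + 37.4610 + 13.9240 + 16.2918 = 129.3215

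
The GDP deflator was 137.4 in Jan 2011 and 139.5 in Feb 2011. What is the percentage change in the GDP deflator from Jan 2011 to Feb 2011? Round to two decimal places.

1.53%

Change = (139.5 − 137.4) / 137.4 × 100
       = 2.1 / 137.4 × 100 = 1.5284%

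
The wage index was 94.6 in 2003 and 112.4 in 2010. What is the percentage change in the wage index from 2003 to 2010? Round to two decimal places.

Change = (112.4 − 94.6) / 94.6 × 100
       = 17.8 / 94.6 × 100 = 18.8161%

18.82%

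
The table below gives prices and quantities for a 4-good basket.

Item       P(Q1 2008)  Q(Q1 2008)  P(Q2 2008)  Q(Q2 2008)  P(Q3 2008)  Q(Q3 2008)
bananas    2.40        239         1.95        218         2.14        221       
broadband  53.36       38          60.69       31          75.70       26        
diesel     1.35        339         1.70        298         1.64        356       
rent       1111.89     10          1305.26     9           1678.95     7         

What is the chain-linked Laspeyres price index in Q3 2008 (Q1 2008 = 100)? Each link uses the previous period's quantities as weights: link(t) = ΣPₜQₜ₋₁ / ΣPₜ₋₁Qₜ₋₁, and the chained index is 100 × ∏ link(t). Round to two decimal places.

146.29

Link Q1 2008→Q2 2008:
ΣP(Q2 2008)Q(Q1 2008) = 1.95×239 + 60.69×38 + 1.70×339 + 1305.26×10 = 466.05 + 2306.22 + 576.3 + 13052.6 = 16401.17
ΣP(Q1 2008)Q(Q1 2008) = 2.40×239 + 53.36×38 + 1.35×339 + 1111.89×10 = 573.6 + 2027.68 + 457.65 + 11118.9 = 14177.83
link = 16401.17/14177.83 = 1.156818
Link Q2 2008→Q3 2008:
ΣP(Q3 2008)Q(Q2 2008) = 2.14×218 + 75.70×31 + 1.64×298 + 1678.95×9 = 466.52 + 2346.7 + 488.72 + 15110.55 = 18412.49
ΣP(Q2 2008)Q(Q2 2008) = 1.95×218 + 60.69×31 + 1.70×298 + 1305.26×9 = 425.1 + 1881.39 + 506.6 + 11747.34 = 14560.43
link = 18412.49/14560.43 = 1.264557
Chained index = 100 × 1.156818 × 1.264557 = 146.2862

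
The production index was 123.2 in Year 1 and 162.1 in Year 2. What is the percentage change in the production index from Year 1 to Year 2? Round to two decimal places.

31.57%

Change = (162.1 − 123.2) / 123.2 × 100
       = 38.9 / 123.2 × 100 = 31.5747%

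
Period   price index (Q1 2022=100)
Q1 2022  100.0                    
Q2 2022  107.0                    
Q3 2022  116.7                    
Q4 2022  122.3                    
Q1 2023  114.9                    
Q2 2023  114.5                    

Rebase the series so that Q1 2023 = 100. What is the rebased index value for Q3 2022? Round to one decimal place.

101.6

Rebased(Q3 2022) = 116.7 / 114.9 × 100 = 101.5666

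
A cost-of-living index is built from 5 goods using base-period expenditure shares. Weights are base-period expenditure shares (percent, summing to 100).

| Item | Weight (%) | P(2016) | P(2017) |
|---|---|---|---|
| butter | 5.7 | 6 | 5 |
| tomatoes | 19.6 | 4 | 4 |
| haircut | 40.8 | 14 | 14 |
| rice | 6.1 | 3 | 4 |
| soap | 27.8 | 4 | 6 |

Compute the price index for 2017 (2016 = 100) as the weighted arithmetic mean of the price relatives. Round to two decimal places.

butter: 5.7 × (5/6) = 5.7 × 0.833333 = 4.7500
tomatoes: 19.6 × (4/4) = 19.6 × 1.000000 = 19.6000
haircut: 40.8 × (14/14) = 40.8 × 1.000000 = 40.8000
rice: 6.1 × (4/3) = 6.1 × 1.333333 = 8.1333
soap: 27.8 × (6/4) = 27.8 × 1.500000 = 41.7000
Index = Σ wᵢ·(p₁ᵢ/p₀ᵢ) = 4.7500 + 19.6000 + 40.8000 + 8.1333 + 41.7000 = 114.9833

114.98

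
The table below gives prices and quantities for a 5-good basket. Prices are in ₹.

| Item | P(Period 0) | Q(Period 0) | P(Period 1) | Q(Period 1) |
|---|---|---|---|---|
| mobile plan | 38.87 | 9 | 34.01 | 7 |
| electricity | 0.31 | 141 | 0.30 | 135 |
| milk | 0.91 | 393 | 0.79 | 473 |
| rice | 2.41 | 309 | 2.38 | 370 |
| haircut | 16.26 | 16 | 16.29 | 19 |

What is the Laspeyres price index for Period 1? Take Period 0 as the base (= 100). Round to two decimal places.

94.24

Laspeyres price index uses base-period quantities as weights.
ΣP(Period 1)·Q(Period 0) = 34.01×9 + 0.30×141 + 0.79×393 + 2.38×309 + 16.29×16 = 306.09 + 42.3 + 310.47 + 735.42 + 260.64 = 1654.92
ΣP(Period 0)·Q(Period 0) = 38.87×9 + 0.31×141 + 0.91×393 + 2.41×309 + 16.26×16 = 349.83 + 43.71 + 357.63 + 744.69 + 260.16 = 1756.02
Index = 1654.92 / 1756.02 × 100 = 94.2427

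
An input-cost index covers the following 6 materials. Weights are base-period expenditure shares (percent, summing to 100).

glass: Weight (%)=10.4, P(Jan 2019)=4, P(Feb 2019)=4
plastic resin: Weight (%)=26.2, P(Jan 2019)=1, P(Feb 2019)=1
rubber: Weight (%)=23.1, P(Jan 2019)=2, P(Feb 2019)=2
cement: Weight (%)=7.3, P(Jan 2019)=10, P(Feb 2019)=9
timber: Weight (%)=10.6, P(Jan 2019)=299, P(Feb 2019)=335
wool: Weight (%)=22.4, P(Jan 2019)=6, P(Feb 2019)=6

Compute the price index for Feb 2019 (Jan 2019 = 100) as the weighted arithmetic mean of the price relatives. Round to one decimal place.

glass: 10.4 × (4/4) = 10.4 × 1.000000 = 10.4000
plastic resin: 26.2 × (1/1) = 26.2 × 1.000000 = 26.2000
rubber: 23.1 × (2/2) = 23.1 × 1.000000 = 23.1000
cement: 7.3 × (9/10) = 7.3 × 0.900000 = 6.5700
timber: 10.6 × (335/299) = 10.6 × 1.120401 = 11.8763
wool: 22.4 × (6/6) = 22.4 × 1.000000 = 22.4000
Index = Σ wᵢ·(p₁ᵢ/p₀ᵢ) = 10.4000 + 26.2000 + 23.1000 + 6.5700 + 11.8763 + 22.4000 = 100.5463

100.5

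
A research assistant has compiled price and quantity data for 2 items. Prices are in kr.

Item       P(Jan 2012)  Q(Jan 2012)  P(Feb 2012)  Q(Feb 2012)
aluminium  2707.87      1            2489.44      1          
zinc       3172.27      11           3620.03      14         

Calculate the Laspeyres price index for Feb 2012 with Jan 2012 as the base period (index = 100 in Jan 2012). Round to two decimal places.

Laspeyres price index uses base-period quantities as weights.
ΣP(Feb 2012)·Q(Jan 2012) = 2489.44×1 + 3620.03×11 = 2489.44 + 39820.33 = 42309.77
ΣP(Jan 2012)·Q(Jan 2012) = 2707.87×1 + 3172.27×11 = 2707.87 + 34894.97 = 37602.84
Index = 42309.77 / 37602.84 × 100 = 112.5175

112.52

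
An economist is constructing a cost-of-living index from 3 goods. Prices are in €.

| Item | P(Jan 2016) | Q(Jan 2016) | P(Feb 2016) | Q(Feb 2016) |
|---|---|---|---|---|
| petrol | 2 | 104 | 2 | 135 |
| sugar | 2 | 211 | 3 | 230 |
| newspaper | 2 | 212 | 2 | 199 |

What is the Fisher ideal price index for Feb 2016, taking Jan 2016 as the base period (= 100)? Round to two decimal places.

120.20

Laspeyres component (base-period weights):
ΣP(Feb 2016)Q(Jan 2016) = 2×104 + 3×211 + 2×212 = 208 + 633 + 424 = 1265
ΣP(Jan 2016)Q(Jan 2016) = 2×104 + 2×211 + 2×212 = 208 + 422 + 424 = 1054
L = 1265 / 1054 × 100 = 120.0190
Paasche component (current-period weights):
ΣP(Feb 2016)Q(Feb 2016) = 2×135 + 3×230 + 2×199 = 270 + 690 + 398 = 1358
ΣP(Jan 2016)Q(Feb 2016) = 2×135 + 2×230 + 2×199 = 270 + 460 + 398 = 1128
P = 1358 / 1128 × 100 = 120.3901
Fisher = √(L × P) = √(120.0190 × 120.3901) = 120.2044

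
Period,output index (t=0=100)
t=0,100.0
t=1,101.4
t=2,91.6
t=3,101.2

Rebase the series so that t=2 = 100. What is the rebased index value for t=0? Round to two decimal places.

109.17

Rebased(t=0) = 100.0 / 91.6 × 100 = 109.1703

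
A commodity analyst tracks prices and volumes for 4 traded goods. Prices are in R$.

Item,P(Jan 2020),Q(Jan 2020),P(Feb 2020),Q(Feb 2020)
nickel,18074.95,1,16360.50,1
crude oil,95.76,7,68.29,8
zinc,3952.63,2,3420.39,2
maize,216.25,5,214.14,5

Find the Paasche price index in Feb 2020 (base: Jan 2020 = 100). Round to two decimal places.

Paasche price index uses current-period quantities as weights.
ΣP(Feb 2020)·Q(Feb 2020) = 16360.50×1 + 68.29×8 + 3420.39×2 + 214.14×5 = 16360.5 + 546.32 + 6840.78 + 1070.7 = 24818.3
ΣP(Jan 2020)·Q(Feb 2020) = 18074.95×1 + 95.76×8 + 3952.63×2 + 216.25×5 = 18074.95 + 766.08 + 7905.26 + 1081.25 = 27827.54
Index = 24818.3 / 27827.54 × 100 = 89.1861

89.19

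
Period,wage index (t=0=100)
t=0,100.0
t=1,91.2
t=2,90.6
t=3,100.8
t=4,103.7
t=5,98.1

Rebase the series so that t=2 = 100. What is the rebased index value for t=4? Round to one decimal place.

114.5

Rebased(t=4) = 103.7 / 90.6 × 100 = 114.4592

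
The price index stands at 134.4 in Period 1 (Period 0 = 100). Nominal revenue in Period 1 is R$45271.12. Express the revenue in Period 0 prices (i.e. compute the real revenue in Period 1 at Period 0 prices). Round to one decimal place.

33683.9

Real = Nominal ÷ (Index/100) = 45271.12 ÷ (134.4/100)
     = 45271.12 ÷ 1.344 = 33683.8690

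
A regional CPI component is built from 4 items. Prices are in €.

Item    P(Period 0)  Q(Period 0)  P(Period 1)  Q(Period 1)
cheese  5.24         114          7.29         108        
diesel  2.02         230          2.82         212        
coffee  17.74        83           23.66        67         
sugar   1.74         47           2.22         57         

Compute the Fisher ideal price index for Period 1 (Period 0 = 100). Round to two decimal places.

135.66

Laspeyres component (base-period weights):
ΣP(Period 1)Q(Period 0) = 7.29×114 + 2.82×230 + 23.66×83 + 2.22×47 = 831.06 + 648.6 + 1963.78 + 104.34 = 3547.78
ΣP(Period 0)Q(Period 0) = 5.24×114 + 2.02×230 + 17.74×83 + 1.74×47 = 597.36 + 464.6 + 1472.42 + 81.78 = 2616.16
L = 3547.78 / 2616.16 × 100 = 135.6102
Paasche component (current-period weights):
ΣP(Period 1)Q(Period 1) = 7.29×108 + 2.82×212 + 23.66×67 + 2.22×57 = 787.32 + 597.84 + 1585.22 + 126.54 = 3096.92
ΣP(Period 0)Q(Period 1) = 5.24×108 + 2.02×212 + 17.74×67 + 1.74×57 = 565.92 + 428.24 + 1188.58 + 99.18 = 2281.92
P = 3096.92 / 2281.92 × 100 = 135.7155
Fisher = √(L × P) = √(135.6102 × 135.7155) = 135.6629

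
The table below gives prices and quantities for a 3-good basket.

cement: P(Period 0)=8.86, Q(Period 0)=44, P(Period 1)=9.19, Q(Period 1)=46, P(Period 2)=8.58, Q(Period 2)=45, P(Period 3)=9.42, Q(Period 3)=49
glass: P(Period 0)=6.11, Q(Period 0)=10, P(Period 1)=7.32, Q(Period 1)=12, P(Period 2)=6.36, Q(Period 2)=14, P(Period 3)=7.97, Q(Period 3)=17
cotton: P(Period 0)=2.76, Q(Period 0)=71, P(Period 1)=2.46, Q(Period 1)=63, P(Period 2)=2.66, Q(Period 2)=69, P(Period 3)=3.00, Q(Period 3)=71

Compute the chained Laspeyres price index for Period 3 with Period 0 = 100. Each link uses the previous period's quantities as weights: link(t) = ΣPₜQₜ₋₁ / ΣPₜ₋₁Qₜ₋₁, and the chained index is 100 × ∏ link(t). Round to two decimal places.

109.04

Link Period 0→Period 1:
ΣP(Period 1)Q(Period 0) = 9.19×44 + 7.32×10 + 2.46×71 = 404.36 + 73.2 + 174.66 = 652.22
ΣP(Period 0)Q(Period 0) = 8.86×44 + 6.11×10 + 2.76×71 = 389.84 + 61.1 + 195.96 = 646.9
link = 652.22/646.9 = 1.008224
Link Period 1→Period 2:
ΣP(Period 2)Q(Period 1) = 8.58×46 + 6.36×12 + 2.66×63 = 394.68 + 76.32 + 167.58 = 638.58
ΣP(Period 1)Q(Period 1) = 9.19×46 + 7.32×12 + 2.46×63 = 422.74 + 87.84 + 154.98 = 665.56
link = 638.58/665.56 = 0.959463
Link Period 2→Period 3:
ΣP(Period 3)Q(Period 2) = 9.42×45 + 7.97×14 + 3.00×69 = 423.9 + 111.58 + 207 = 742.48
ΣP(Period 2)Q(Period 2) = 8.58×45 + 6.36×14 + 2.66×69 = 386.1 + 89.04 + 183.54 = 658.68
link = 742.48/658.68 = 1.127224
Chained index = 100 × 1.008224 × 0.959463 × 1.127224 = 109.0424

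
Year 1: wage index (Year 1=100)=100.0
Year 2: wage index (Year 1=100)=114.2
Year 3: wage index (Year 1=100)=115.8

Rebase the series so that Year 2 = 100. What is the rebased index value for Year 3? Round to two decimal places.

101.40

Rebased(Year 3) = 115.8 / 114.2 × 100 = 101.4011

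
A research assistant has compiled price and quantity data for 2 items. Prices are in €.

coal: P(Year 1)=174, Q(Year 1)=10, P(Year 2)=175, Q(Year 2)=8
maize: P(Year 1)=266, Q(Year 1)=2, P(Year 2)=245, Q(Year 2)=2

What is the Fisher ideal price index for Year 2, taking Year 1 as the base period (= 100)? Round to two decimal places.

98.41

Laspeyres component (base-period weights):
ΣP(Year 2)Q(Year 1) = 175×10 + 245×2 = 1750 + 490 = 2240
ΣP(Year 1)Q(Year 1) = 174×10 + 266×2 = 1740 + 532 = 2272
L = 2240 / 2272 × 100 = 98.5915
Paasche component (current-period weights):
ΣP(Year 2)Q(Year 2) = 175×8 + 245×2 = 1400 + 490 = 1890
ΣP(Year 1)Q(Year 2) = 174×8 + 266×2 = 1392 + 532 = 1924
P = 1890 / 1924 × 100 = 98.2328
Fisher = √(L × P) = √(98.5915 × 98.2328) = 98.4120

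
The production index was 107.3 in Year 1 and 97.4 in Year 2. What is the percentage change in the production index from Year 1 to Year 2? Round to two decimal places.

Change = (97.4 − 107.3) / 107.3 × 100
       = -9.9 / 107.3 × 100 = -9.2265%

-9.23%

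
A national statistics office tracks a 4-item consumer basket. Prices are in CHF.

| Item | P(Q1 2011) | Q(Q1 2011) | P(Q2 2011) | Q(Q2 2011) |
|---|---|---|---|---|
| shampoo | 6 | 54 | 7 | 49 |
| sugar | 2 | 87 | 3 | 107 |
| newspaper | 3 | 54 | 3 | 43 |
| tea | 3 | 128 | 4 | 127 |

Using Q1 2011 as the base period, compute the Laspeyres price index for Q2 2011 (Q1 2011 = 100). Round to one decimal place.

125.8

Laspeyres price index uses base-period quantities as weights.
ΣP(Q2 2011)·Q(Q1 2011) = 7×54 + 3×87 + 3×54 + 4×128 = 378 + 261 + 162 + 512 = 1313
ΣP(Q1 2011)·Q(Q1 2011) = 6×54 + 2×87 + 3×54 + 3×128 = 324 + 174 + 162 + 384 = 1044
Index = 1313 / 1044 × 100 = 125.7663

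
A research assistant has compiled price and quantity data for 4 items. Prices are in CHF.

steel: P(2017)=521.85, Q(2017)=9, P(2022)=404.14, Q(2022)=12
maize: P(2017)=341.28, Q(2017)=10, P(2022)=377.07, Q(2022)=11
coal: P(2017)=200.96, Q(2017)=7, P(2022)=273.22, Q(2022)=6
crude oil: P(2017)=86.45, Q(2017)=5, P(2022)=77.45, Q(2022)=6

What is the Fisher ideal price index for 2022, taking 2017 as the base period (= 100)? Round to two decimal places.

Laspeyres component (base-period weights):
ΣP(2022)Q(2017) = 404.14×9 + 377.07×10 + 273.22×7 + 77.45×5 = 3637.26 + 3770.7 + 1912.54 + 387.25 = 9707.75
ΣP(2017)Q(2017) = 521.85×9 + 341.28×10 + 200.96×7 + 86.45×5 = 4696.65 + 3412.8 + 1406.72 + 432.25 = 9948.42
L = 9707.75 / 9948.42 × 100 = 97.5808
Paasche component (current-period weights):
ΣP(2022)Q(2022) = 404.14×12 + 377.07×11 + 273.22×6 + 77.45×6 = 4849.68 + 4147.77 + 1639.32 + 464.7 = 11101.47
ΣP(2017)Q(2022) = 521.85×12 + 341.28×11 + 200.96×6 + 86.45×6 = 6262.2 + 3754.08 + 1205.76 + 518.7 = 11740.74
P = 11101.47 / 11740.74 × 100 = 94.5551
Fisher = √(L × P) = √(97.5808 × 94.5551) = 96.0561

96.06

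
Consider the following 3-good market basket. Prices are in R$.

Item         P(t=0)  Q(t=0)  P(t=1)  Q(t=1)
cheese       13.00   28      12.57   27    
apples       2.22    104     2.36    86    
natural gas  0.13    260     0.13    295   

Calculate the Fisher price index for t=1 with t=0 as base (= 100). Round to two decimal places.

Laspeyres component (base-period weights):
ΣP(t=1)Q(t=0) = 12.57×28 + 2.36×104 + 0.13×260 = 351.96 + 245.44 + 33.8 = 631.2
ΣP(t=0)Q(t=0) = 13.00×28 + 2.22×104 + 0.13×260 = 364 + 230.88 + 33.8 = 628.68
L = 631.2 / 628.68 × 100 = 100.4008
Paasche component (current-period weights):
ΣP(t=1)Q(t=1) = 12.57×27 + 2.36×86 + 0.13×295 = 339.39 + 202.96 + 38.35 = 580.7
ΣP(t=0)Q(t=1) = 13.00×27 + 2.22×86 + 0.13×295 = 351 + 190.92 + 38.35 = 580.27
P = 580.7 / 580.27 × 100 = 100.0741
Fisher = √(L × P) = √(100.4008 × 100.0741) = 100.2373

100.24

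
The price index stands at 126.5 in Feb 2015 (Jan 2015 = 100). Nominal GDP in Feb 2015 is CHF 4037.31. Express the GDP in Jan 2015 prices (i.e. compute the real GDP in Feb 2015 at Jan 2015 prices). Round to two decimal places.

Real = Nominal ÷ (Index/100) = 4037.31 ÷ (126.5/100)
     = 4037.31 ÷ 1.265 = 3191.5494

3191.55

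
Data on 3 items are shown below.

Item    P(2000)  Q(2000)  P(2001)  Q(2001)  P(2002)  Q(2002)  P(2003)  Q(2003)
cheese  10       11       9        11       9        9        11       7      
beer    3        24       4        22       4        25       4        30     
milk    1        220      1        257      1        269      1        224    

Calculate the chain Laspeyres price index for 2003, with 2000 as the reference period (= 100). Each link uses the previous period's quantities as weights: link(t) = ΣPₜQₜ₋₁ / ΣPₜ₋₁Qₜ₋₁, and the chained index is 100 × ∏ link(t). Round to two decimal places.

Link 2000→2001:
ΣP(2001)Q(2000) = 9×11 + 4×24 + 1×220 = 99 + 96 + 220 = 415
ΣP(2000)Q(2000) = 10×11 + 3×24 + 1×220 = 110 + 72 + 220 = 402
link = 415/402 = 1.032338
Link 2001→2002:
ΣP(2002)Q(2001) = 9×11 + 4×22 + 1×257 = 99 + 88 + 257 = 444
ΣP(2001)Q(2001) = 9×11 + 4×22 + 1×257 = 99 + 88 + 257 = 444
link = 444/444 = 1.000000
Link 2002→2003:
ΣP(2003)Q(2002) = 11×9 + 4×25 + 1×269 = 99 + 100 + 269 = 468
ΣP(2002)Q(2002) = 9×9 + 4×25 + 1×269 = 81 + 100 + 269 = 450
link = 468/450 = 1.040000
Chained index = 100 × 1.032338 × 1.000000 × 1.040000 = 107.3632

107.36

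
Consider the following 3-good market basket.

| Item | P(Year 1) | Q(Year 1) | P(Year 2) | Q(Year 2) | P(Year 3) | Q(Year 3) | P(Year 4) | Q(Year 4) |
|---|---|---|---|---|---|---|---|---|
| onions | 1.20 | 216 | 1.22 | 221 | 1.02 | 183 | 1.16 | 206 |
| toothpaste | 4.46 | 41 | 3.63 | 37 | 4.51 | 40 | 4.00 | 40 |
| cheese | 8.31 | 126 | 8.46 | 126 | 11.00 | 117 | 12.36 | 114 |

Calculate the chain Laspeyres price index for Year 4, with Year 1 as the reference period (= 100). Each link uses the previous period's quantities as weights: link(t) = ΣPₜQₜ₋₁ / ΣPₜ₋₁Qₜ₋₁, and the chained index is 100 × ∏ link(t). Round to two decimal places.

Link Year 1→Year 2:
ΣP(Year 2)Q(Year 1) = 1.22×216 + 3.63×41 + 8.46×126 = 263.52 + 148.83 + 1065.96 = 1478.31
ΣP(Year 1)Q(Year 1) = 1.20×216 + 4.46×41 + 8.31×126 = 259.2 + 182.86 + 1047.06 = 1489.12
link = 1478.31/1489.12 = 0.992741
Link Year 2→Year 3:
ΣP(Year 3)Q(Year 2) = 1.02×221 + 4.51×37 + 11.00×126 = 225.42 + 166.87 + 1386 = 1778.29
ΣP(Year 2)Q(Year 2) = 1.22×221 + 3.63×37 + 8.46×126 = 269.62 + 134.31 + 1065.96 = 1469.89
link = 1778.29/1469.89 = 1.209812
Link Year 3→Year 4:
ΣP(Year 4)Q(Year 3) = 1.16×183 + 4.00×40 + 12.36×117 = 212.28 + 160 + 1446.12 = 1818.4
ΣP(Year 3)Q(Year 3) = 1.02×183 + 4.51×40 + 11.00×117 = 186.66 + 180.4 + 1287 = 1654.06
link = 1818.4/1654.06 = 1.099356
Chained index = 100 × 0.992741 × 1.209812 × 1.099356 = 132.0358

132.04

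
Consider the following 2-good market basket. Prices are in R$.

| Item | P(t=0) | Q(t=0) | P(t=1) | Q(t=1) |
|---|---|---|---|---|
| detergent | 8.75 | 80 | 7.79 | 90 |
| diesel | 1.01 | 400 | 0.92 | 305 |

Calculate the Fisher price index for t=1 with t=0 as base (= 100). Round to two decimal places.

Laspeyres component (base-period weights):
ΣP(t=1)Q(t=0) = 7.79×80 + 0.92×400 = 623.2 + 368 = 991.2
ΣP(t=0)Q(t=0) = 8.75×80 + 1.01×400 = 700 + 404 = 1104
L = 991.2 / 1104 × 100 = 89.7826
Paasche component (current-period weights):
ΣP(t=1)Q(t=1) = 7.79×90 + 0.92×305 = 701.1 + 280.6 = 981.7
ΣP(t=0)Q(t=1) = 8.75×90 + 1.01×305 = 787.5 + 308.05 = 1095.55
P = 981.7 / 1095.55 × 100 = 89.6080
Fisher = √(L × P) = √(89.7826 × 89.6080) = 89.6952

89.70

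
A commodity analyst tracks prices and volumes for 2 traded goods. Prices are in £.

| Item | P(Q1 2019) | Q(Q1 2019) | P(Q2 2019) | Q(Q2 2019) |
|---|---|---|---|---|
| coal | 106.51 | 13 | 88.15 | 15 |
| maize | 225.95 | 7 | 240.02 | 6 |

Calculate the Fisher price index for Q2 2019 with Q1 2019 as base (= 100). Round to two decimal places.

94.40

Laspeyres component (base-period weights):
ΣP(Q2 2019)Q(Q1 2019) = 88.15×13 + 240.02×7 = 1145.95 + 1680.14 = 2826.09
ΣP(Q1 2019)Q(Q1 2019) = 106.51×13 + 225.95×7 = 1384.63 + 1581.65 = 2966.28
L = 2826.09 / 2966.28 × 100 = 95.2739
Paasche component (current-period weights):
ΣP(Q2 2019)Q(Q2 2019) = 88.15×15 + 240.02×6 = 1322.25 + 1440.12 = 2762.37
ΣP(Q1 2019)Q(Q2 2019) = 106.51×15 + 225.95×6 = 1597.65 + 1355.7 = 2953.35
P = 2762.37 / 2953.35 × 100 = 93.5334
Fisher = √(L × P) = √(95.2739 × 93.5334) = 94.3997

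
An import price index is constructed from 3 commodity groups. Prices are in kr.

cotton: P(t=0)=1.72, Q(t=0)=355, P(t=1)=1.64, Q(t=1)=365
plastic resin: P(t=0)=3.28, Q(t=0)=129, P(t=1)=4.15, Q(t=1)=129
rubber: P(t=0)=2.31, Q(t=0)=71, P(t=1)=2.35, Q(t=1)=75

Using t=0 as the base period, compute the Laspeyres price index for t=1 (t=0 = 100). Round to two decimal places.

107.24

Laspeyres price index uses base-period quantities as weights.
ΣP(t=1)·Q(t=0) = 1.64×355 + 4.15×129 + 2.35×71 = 582.2 + 535.35 + 166.85 = 1284.4
ΣP(t=0)·Q(t=0) = 1.72×355 + 3.28×129 + 2.31×71 = 610.6 + 423.12 + 164.01 = 1197.73
Index = 1284.4 / 1197.73 × 100 = 107.2362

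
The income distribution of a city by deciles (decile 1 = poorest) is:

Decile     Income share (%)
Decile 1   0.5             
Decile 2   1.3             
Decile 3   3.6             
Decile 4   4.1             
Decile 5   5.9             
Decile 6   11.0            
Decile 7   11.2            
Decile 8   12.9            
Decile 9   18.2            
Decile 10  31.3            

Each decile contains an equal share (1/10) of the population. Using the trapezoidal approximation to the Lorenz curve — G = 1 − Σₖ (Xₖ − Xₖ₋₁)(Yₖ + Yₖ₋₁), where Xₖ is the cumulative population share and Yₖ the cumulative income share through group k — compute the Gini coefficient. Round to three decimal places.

Cumulative income shares Yₖ: 0.0050, 0.0180, 0.0540, 0.0950, 0.1540, 0.2640, 0.3760, 0.5050, 0.6870, 1.0000
Σ (Xₖ−Xₖ₋₁)(Yₖ+Yₖ₋₁) = (1/10)(0.0050+0.0000) + (1/10)(0.0180+0.0050) + (1/10)(0.0540+0.0180) + (1/10)(0.0950+0.0540) + (1/10)(0.1540+0.0950) + (1/10)(0.2640+0.1540) + (1/10)(0.3760+0.2640) + (1/10)(0.5050+0.3760) + (1/10)(0.6870+0.5050) + (1/10)(1.0000+0.6870)
  = 0.0005 + 0.0023 + 0.0072 + 0.0149 + 0.0249 + 0.0418 + 0.0640 + 0.0881 + 0.1192 + 0.1687 = 0.5316
G = 1 − 0.5316 = 0.4684

0.468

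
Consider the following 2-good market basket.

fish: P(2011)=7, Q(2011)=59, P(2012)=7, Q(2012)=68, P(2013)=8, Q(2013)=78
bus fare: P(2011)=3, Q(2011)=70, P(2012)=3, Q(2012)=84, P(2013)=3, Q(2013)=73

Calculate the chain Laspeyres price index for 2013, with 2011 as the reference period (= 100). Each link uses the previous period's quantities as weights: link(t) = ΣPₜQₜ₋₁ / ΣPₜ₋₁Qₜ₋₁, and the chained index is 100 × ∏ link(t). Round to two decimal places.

109.34

Link 2011→2012:
ΣP(2012)Q(2011) = 7×59 + 3×70 = 413 + 210 = 623
ΣP(2011)Q(2011) = 7×59 + 3×70 = 413 + 210 = 623
link = 623/623 = 1.000000
Link 2012→2013:
ΣP(2013)Q(2012) = 8×68 + 3×84 = 544 + 252 = 796
ΣP(2012)Q(2012) = 7×68 + 3×84 = 476 + 252 = 728
link = 796/728 = 1.093407
Chained index = 100 × 1.000000 × 1.093407 = 109.3407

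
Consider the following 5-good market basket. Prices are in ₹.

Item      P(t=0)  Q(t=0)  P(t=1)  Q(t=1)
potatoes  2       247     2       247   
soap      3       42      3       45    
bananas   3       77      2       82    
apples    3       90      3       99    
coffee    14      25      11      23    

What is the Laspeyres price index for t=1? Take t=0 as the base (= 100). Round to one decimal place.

89.7

Laspeyres price index uses base-period quantities as weights.
ΣP(t=1)·Q(t=0) = 2×247 + 3×42 + 2×77 + 3×90 + 11×25 = 494 + 126 + 154 + 270 + 275 = 1319
ΣP(t=0)·Q(t=0) = 2×247 + 3×42 + 3×77 + 3×90 + 14×25 = 494 + 126 + 231 + 270 + 350 = 1471
Index = 1319 / 1471 × 100 = 89.6669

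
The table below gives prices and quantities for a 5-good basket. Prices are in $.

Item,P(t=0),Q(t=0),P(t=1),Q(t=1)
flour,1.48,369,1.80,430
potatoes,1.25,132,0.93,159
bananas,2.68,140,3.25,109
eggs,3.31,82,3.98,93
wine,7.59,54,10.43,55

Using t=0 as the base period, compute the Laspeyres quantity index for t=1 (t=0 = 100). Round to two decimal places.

Laspeyres quantity index uses base-period prices as weights.
ΣP(t=0)·Q(t=1) = 1.48×430 + 1.25×159 + 2.68×109 + 3.31×93 + 7.59×55 = 636.4 + 198.75 + 292.12 + 307.83 + 417.45 = 1852.55
ΣP(t=0)·Q(t=0) = 1.48×369 + 1.25×132 + 2.68×140 + 3.31×82 + 7.59×54 = 546.12 + 165 + 375.2 + 271.42 + 409.86 = 1767.6
Index = 1852.55 / 1767.6 × 100 = 104.8060

104.81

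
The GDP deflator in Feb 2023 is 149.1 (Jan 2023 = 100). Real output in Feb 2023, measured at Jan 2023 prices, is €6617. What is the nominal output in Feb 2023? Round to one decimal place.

Nominal = Real × (Index/100) = 6617 × (149.1/100)
        = 6617 × 1.491 = 9865.9470

9865.9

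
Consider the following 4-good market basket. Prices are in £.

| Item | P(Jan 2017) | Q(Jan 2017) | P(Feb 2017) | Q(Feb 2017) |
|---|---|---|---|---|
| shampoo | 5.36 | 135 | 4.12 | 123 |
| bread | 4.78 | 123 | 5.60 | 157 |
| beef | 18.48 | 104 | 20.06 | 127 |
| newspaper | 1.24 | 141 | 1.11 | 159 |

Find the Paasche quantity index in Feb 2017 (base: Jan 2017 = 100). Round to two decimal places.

117.84

Paasche quantity index uses current-period prices as weights.
ΣP(Feb 2017)·Q(Feb 2017) = 4.12×123 + 5.60×157 + 20.06×127 + 1.11×159 = 506.76 + 879.2 + 2547.62 + 176.49 = 4110.07
ΣP(Feb 2017)·Q(Jan 2017) = 4.12×135 + 5.60×123 + 20.06×104 + 1.11×141 = 556.2 + 688.8 + 2086.24 + 156.51 = 3487.75
Index = 4110.07 / 3487.75 × 100 = 117.8430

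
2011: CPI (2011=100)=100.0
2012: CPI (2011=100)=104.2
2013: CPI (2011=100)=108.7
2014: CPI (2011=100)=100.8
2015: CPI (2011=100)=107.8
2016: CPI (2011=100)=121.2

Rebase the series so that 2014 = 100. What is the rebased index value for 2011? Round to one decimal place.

99.2

Rebased(2011) = 100.0 / 100.8 × 100 = 99.2063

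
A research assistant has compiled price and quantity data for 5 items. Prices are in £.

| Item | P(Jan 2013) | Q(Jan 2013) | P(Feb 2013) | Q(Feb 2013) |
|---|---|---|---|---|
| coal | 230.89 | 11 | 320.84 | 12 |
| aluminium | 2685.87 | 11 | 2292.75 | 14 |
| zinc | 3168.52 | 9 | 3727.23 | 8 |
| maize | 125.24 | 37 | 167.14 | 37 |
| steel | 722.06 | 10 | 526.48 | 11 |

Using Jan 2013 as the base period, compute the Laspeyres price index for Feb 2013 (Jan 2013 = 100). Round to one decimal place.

101.8

Laspeyres price index uses base-period quantities as weights.
ΣP(Feb 2013)·Q(Jan 2013) = 320.84×11 + 2292.75×11 + 3727.23×9 + 167.14×37 + 526.48×10 = 3529.24 + 25220.25 + 33545.07 + 6184.18 + 5264.8 = 73743.54
ΣP(Jan 2013)·Q(Jan 2013) = 230.89×11 + 2685.87×11 + 3168.52×9 + 125.24×37 + 722.06×10 = 2539.79 + 29544.57 + 28516.68 + 4633.88 + 7220.6 = 72455.52
Index = 73743.54 / 72455.52 × 100 = 101.7777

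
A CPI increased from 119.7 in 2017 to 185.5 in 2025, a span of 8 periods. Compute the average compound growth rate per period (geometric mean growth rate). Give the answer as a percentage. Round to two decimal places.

Growth factor = (185.5/119.7)^(1/8) = (1.549708)^(1/8) = 1.056285
Growth rate = 1.056285 − 1 = 0.056285 = 5.6285%

5.63%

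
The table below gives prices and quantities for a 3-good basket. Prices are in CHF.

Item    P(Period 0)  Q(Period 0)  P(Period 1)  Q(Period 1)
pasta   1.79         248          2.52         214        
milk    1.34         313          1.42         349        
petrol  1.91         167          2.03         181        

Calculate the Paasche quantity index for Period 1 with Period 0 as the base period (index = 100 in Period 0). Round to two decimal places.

Paasche quantity index uses current-period prices as weights.
ΣP(Period 1)·Q(Period 1) = 2.52×214 + 1.42×349 + 2.03×181 = 539.28 + 495.58 + 367.43 = 1402.29
ΣP(Period 1)·Q(Period 0) = 2.52×248 + 1.42×313 + 2.03×167 = 624.96 + 444.46 + 339.01 = 1408.43
Index = 1402.29 / 1408.43 × 100 = 99.5641

99.56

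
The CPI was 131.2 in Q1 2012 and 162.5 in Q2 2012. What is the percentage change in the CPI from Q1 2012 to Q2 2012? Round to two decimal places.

23.86%

Change = (162.5 − 131.2) / 131.2 × 100
       = 31.3 / 131.2 × 100 = 23.8567%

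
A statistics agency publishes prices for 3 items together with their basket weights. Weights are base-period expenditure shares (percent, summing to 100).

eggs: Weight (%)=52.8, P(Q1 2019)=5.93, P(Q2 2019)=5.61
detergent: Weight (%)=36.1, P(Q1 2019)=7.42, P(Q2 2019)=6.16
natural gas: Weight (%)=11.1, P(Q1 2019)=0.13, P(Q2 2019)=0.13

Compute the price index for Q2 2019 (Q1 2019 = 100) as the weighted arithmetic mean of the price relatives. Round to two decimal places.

91.02

eggs: 52.8 × (5.61/5.93) = 52.8 × 0.946037 = 49.9508
detergent: 36.1 × (6.16/7.42) = 36.1 × 0.830189 = 29.9698
natural gas: 11.1 × (0.13/0.13) = 11.1 × 1.000000 = 11.1000
Index = Σ wᵢ·(p₁ᵢ/p₀ᵢ) = 49.9508 + 29.9698 + 11.1000 = 91.0206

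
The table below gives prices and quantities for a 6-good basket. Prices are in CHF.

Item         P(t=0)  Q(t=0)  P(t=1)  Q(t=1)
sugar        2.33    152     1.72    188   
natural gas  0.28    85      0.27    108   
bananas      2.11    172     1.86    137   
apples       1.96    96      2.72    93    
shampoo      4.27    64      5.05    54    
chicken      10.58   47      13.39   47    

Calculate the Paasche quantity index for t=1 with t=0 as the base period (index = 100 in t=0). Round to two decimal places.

Paasche quantity index uses current-period prices as weights.
ΣP(t=1)·Q(t=1) = 1.72×188 + 0.27×108 + 1.86×137 + 2.72×93 + 5.05×54 + 13.39×47 = 323.36 + 29.16 + 254.82 + 252.96 + 272.7 + 629.33 = 1762.33
ΣP(t=1)·Q(t=0) = 1.72×152 + 0.27×85 + 1.86×172 + 2.72×96 + 5.05×64 + 13.39×47 = 261.44 + 22.95 + 319.92 + 261.12 + 323.2 + 629.33 = 1817.96
Index = 1762.33 / 1817.96 × 100 = 96.9400

96.94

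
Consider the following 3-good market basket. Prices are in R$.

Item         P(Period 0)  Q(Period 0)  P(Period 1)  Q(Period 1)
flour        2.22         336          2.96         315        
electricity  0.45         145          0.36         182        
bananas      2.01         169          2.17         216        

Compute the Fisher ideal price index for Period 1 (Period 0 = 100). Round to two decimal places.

121.74

Laspeyres component (base-period weights):
ΣP(Period 1)Q(Period 0) = 2.96×336 + 0.36×145 + 2.17×169 = 994.56 + 52.2 + 366.73 = 1413.49
ΣP(Period 0)Q(Period 0) = 2.22×336 + 0.45×145 + 2.01×169 = 745.92 + 65.25 + 339.69 = 1150.86
L = 1413.49 / 1150.86 × 100 = 122.8203
Paasche component (current-period weights):
ΣP(Period 1)Q(Period 1) = 2.96×315 + 0.36×182 + 2.17×216 = 932.4 + 65.52 + 468.72 = 1466.64
ΣP(Period 0)Q(Period 1) = 2.22×315 + 0.45×182 + 2.01×216 = 699.3 + 81.9 + 434.16 = 1215.36
P = 1466.64 / 1215.36 × 100 = 120.6754
Fisher = √(L × P) = √(122.8203 × 120.6754) = 121.7431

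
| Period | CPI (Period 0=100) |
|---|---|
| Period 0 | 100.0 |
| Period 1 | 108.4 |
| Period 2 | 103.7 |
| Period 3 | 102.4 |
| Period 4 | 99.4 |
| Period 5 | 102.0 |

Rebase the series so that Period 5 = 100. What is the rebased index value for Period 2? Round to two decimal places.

Rebased(Period 2) = 103.7 / 102.0 × 100 = 101.6667

101.67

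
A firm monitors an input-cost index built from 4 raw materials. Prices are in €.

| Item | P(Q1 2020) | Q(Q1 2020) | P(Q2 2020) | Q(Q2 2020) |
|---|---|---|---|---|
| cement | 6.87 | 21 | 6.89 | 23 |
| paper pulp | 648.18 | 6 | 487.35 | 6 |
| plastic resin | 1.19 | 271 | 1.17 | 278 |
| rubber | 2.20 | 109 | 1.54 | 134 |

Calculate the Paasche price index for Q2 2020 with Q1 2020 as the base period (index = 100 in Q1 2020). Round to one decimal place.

77.3

Paasche price index uses current-period quantities as weights.
ΣP(Q2 2020)·Q(Q2 2020) = 6.89×23 + 487.35×6 + 1.17×278 + 1.54×134 = 158.47 + 2924.1 + 325.26 + 206.36 = 3614.19
ΣP(Q1 2020)·Q(Q2 2020) = 6.87×23 + 648.18×6 + 1.19×278 + 2.20×134 = 158.01 + 3889.08 + 330.82 + 294.8 = 4672.71
Index = 3614.19 / 4672.71 × 100 = 77.3468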